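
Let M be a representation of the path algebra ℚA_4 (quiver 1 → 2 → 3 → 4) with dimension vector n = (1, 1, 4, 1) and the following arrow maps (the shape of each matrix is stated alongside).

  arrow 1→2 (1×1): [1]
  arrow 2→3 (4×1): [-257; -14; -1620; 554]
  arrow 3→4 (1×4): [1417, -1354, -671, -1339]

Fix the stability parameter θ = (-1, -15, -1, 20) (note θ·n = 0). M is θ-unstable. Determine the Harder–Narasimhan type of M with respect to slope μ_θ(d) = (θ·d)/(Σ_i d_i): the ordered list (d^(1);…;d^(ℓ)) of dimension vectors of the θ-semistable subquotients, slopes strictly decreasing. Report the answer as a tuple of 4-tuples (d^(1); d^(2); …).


Barcode: M ≅ I[1,4], I[3,3]^3. HN layers by μ_θ (3 steps, strictly decreasing):
  μ^(1)=20; μ^(2)=-1; μ^(3)=-8

((0, 0, 0, 1); (0, 0, 4, 0); (1, 1, 0, 0))


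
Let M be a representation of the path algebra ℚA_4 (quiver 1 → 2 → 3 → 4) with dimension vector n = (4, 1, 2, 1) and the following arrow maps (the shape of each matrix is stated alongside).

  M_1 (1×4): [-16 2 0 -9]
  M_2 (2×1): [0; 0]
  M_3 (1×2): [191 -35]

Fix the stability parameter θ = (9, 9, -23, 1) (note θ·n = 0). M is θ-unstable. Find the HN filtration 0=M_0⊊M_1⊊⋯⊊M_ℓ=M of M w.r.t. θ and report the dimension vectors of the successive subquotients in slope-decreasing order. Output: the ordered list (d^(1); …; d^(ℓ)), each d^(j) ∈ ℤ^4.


Barcode: M ≅ I[1,1]^3, I[1,2], I[3,3], I[3,4]. HN layers by μ_θ (3 steps, strictly decreasing):
  μ^(1)=9; μ^(2)=1; μ^(3)=-23

((4, 1, 0, 0); (0, 0, 0, 1); (0, 0, 2, 0))


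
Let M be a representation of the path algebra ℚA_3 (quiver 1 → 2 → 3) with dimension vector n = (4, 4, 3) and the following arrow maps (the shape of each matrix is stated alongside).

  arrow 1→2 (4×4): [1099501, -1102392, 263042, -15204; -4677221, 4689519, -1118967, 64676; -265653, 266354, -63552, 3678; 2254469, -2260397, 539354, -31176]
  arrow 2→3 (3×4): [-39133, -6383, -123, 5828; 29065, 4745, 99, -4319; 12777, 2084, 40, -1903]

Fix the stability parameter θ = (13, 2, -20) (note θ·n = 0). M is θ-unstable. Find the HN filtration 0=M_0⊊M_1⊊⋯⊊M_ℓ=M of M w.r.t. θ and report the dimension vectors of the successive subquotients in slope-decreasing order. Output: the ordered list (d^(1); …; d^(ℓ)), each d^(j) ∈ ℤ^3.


Via rank(M_{q-1}∘⋯∘M_p): M ≅ I[1,2], I[1,3]^3.
μ_θ-semistable layers: μ^(1)=15/2; μ^(2)=-5/3

((1, 1, 0); (3, 3, 3))


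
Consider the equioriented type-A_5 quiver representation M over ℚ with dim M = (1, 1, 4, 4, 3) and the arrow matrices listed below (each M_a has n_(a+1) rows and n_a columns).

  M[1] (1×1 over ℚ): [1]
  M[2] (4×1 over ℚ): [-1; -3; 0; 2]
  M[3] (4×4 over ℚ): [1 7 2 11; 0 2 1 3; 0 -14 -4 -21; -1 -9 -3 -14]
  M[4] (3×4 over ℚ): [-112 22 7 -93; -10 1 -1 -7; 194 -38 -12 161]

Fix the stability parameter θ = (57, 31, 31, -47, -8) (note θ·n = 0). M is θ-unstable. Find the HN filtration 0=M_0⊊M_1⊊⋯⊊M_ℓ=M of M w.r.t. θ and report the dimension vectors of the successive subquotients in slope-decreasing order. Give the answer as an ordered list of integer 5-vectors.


Barcode: M ≅ I[1,3], I[3,5]^3, I[4,4]. HN layers by μ_θ (3 steps, strictly decreasing):
  μ^(1)=119/3; μ^(2)=-8; μ^(3)=-47

((1, 1, 1, 0, 0); (0, 0, 3, 3, 3); (0, 0, 0, 1, 0))


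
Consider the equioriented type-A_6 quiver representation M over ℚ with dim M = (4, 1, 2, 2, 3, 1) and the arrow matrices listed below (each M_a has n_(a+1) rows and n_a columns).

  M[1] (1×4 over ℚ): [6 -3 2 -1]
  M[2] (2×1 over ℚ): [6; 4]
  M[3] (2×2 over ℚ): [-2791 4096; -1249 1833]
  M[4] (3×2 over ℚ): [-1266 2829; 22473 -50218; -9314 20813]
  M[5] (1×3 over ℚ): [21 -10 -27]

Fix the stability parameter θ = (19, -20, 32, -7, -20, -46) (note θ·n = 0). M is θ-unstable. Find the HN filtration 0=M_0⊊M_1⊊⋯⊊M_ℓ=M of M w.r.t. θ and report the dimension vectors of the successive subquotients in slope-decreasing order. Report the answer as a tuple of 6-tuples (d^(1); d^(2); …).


Barcode: M ≅ I[1,1]^3, I[1,5], I[3,6], I[5,5]. HN layers by μ_θ (5 steps, strictly decreasing):
  μ^(1)=19; μ^(2)=5/3; μ^(3)=-1/2; μ^(4)=-41/4; μ^(5)=-20

((3, 0, 0, 0, 0, 0); (0, 0, 1, 1, 1, 0); (1, 1, 0, 0, 0, 0); (0, 0, 1, 1, 1, 1); (0, 0, 0, 0, 1, 0))


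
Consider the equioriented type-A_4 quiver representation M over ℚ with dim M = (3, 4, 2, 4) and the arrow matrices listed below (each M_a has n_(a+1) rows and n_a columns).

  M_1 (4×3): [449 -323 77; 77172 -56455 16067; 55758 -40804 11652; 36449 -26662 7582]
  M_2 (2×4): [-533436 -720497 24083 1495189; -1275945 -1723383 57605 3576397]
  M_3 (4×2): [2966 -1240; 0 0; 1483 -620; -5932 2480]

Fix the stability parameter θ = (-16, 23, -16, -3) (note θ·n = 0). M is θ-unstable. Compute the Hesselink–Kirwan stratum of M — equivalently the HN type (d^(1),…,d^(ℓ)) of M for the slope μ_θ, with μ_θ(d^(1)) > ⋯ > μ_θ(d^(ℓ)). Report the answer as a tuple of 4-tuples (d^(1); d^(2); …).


Via rank(M_{q-1}∘⋯∘M_p): M ≅ I[1,2], I[1,3], I[1,4], I[2,2], I[4,4]^3.
μ_θ-semistable layers: μ^(1)=23; μ^(2)=7/2; μ^(3)=4/3; μ^(4)=-3; μ^(5)=-16

((0, 2, 0, 0); (0, 1, 1, 0); (0, 1, 1, 1); (0, 0, 0, 3); (3, 0, 0, 0))


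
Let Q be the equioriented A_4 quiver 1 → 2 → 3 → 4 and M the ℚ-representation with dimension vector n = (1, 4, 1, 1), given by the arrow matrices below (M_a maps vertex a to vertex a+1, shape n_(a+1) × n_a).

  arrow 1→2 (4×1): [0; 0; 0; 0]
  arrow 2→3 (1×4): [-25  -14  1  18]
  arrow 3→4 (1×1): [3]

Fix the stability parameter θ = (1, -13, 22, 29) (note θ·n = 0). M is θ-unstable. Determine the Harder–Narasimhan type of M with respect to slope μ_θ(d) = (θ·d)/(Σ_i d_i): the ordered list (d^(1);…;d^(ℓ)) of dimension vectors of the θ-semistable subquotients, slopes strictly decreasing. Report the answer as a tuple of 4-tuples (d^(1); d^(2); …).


Interval decomposition of M: I[1,1], I[2,2]^3, I[2,4].
HN type (ℓ=4): μ^(1)=29; μ^(2)=22; μ^(3)=1; μ^(4)=-13

((0, 0, 0, 1); (0, 0, 1, 0); (1, 0, 0, 0); (0, 4, 0, 0))


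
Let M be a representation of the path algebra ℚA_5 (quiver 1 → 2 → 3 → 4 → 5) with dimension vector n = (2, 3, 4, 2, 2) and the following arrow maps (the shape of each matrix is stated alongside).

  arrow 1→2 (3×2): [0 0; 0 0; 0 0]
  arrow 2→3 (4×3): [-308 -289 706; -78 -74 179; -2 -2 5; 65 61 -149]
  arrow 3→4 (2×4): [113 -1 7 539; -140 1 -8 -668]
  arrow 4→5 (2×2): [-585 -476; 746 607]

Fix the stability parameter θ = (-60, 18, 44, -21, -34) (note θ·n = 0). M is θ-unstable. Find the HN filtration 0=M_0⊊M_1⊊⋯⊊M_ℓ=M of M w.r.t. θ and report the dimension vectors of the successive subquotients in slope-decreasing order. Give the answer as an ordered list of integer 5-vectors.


Interval decomposition of M: I[1,1]^2, I[2,3], I[2,5]^2, I[3,3].
HN type (ℓ=4): μ^(1)=44; μ^(2)=18; μ^(3)=7/4; μ^(4)=-60

((0, 0, 2, 0, 0); (0, 1, 0, 0, 0); (0, 2, 2, 2, 2); (2, 0, 0, 0, 0))


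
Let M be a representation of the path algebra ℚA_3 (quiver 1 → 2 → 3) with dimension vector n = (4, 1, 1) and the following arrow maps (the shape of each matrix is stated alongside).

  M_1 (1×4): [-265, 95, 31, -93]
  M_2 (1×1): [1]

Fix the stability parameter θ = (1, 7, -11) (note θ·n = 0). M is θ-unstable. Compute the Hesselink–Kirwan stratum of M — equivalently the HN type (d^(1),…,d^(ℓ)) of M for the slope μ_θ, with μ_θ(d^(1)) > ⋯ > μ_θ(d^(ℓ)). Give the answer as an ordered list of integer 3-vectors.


Via rank(M_{q-1}∘⋯∘M_p): M ≅ I[1,1]^3, I[1,3].
μ_θ-semistable layers: μ^(1)=1; μ^(2)=-1

((3, 0, 0); (1, 1, 1))


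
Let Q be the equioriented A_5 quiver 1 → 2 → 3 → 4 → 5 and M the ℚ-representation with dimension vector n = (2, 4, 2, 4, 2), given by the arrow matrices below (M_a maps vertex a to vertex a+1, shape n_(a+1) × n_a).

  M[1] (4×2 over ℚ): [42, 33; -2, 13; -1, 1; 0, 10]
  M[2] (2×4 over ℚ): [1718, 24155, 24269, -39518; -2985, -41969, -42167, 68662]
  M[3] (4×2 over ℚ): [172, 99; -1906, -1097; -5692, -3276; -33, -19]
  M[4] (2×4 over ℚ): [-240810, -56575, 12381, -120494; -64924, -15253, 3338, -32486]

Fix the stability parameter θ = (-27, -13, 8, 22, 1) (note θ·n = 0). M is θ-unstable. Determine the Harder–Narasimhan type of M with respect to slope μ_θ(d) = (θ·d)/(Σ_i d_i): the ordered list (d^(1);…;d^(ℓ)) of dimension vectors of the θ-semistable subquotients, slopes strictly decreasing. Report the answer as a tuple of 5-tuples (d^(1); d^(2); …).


Via rank(M_{q-1}∘⋯∘M_p): M ≅ I[1,4], I[1,5], I[2,2]^2, I[4,4], I[4,5].
μ_θ-semistable layers: μ^(1)=22; μ^(2)=23/2; μ^(3)=8; μ^(4)=-13; μ^(5)=-27

((0, 0, 0, 2, 0); (0, 0, 0, 2, 2); (0, 0, 2, 0, 0); (0, 4, 0, 0, 0); (2, 0, 0, 0, 0))


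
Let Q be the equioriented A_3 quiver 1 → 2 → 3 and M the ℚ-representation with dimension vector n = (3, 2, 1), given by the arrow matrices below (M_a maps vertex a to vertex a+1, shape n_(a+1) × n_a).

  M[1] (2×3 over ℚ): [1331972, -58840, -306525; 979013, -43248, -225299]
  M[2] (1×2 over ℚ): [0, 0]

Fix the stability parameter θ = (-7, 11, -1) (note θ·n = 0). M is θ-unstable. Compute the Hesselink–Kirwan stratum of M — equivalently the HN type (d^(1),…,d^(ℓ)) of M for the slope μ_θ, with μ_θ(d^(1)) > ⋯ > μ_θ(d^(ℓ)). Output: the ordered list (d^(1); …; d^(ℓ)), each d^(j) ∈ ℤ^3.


Interval decomposition of M: I[1,1], I[1,2]^2, I[3,3].
HN type (ℓ=3): μ^(1)=11; μ^(2)=-1; μ^(3)=-7

((0, 2, 0); (0, 0, 1); (3, 0, 0))


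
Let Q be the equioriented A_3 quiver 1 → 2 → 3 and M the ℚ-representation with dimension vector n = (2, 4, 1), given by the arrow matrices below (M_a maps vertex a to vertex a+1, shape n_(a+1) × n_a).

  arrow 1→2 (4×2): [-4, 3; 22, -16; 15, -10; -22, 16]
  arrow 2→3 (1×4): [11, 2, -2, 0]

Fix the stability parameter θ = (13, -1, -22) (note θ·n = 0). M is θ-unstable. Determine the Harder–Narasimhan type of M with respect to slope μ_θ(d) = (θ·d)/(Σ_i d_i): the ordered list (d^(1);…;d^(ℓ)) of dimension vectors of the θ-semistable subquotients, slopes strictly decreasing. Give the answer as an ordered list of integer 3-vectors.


Via rank(M_{q-1}∘⋯∘M_p): M ≅ I[1,2], I[1,3], I[2,2]^2.
μ_θ-semistable layers: μ^(1)=6; μ^(2)=-1; μ^(3)=-10/3

((1, 1, 0); (0, 2, 0); (1, 1, 1))


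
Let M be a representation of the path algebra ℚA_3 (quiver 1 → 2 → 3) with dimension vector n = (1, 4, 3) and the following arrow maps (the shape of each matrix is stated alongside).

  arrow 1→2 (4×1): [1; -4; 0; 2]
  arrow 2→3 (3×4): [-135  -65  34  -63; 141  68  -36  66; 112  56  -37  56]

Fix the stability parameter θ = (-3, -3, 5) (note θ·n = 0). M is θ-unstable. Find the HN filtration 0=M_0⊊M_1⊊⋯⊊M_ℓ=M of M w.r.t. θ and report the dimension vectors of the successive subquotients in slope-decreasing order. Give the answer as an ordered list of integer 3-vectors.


Barcode: M ≅ I[1,3], I[2,2], I[2,3]^2. HN layers by μ_θ (2 steps, strictly decreasing):
  μ^(1)=5; μ^(2)=-3

((0, 0, 3); (1, 4, 0))


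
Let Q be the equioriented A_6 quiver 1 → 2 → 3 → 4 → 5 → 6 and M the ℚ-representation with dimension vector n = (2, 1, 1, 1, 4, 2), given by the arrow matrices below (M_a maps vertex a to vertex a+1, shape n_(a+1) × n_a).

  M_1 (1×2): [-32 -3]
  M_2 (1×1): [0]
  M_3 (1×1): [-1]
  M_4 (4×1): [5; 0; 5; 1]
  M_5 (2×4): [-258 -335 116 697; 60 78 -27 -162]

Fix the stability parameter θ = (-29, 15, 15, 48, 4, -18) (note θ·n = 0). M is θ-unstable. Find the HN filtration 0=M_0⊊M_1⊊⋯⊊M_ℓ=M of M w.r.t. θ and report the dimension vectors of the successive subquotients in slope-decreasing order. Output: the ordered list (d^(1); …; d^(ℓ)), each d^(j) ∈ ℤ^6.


Barcode: M ≅ I[1,1], I[1,2], I[3,6], I[5,5]^2, I[5,6]. HN layers by μ_θ (5 steps, strictly decreasing):
  μ^(1)=15; μ^(2)=49/4; μ^(3)=4; μ^(4)=-7; μ^(5)=-29

((0, 1, 0, 0, 0, 0); (0, 0, 1, 1, 1, 1); (0, 0, 0, 0, 2, 0); (0, 0, 0, 0, 1, 1); (2, 0, 0, 0, 0, 0))


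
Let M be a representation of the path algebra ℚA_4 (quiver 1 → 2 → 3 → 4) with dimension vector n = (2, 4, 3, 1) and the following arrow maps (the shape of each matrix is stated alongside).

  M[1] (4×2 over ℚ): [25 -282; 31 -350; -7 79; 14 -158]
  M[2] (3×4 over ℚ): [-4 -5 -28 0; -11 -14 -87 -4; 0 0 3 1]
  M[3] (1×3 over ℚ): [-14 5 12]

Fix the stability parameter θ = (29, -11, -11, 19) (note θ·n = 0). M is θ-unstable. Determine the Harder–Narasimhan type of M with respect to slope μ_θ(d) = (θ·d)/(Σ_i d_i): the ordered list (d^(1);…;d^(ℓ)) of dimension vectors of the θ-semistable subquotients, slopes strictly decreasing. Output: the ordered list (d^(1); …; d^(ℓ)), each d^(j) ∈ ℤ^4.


Interval decomposition of M: I[1,3], I[1,4], I[2,2], I[2,3].
HN type (ℓ=3): μ^(1)=19; μ^(2)=7/3; μ^(3)=-11

((0, 0, 0, 1); (2, 2, 2, 0); (0, 2, 1, 0))


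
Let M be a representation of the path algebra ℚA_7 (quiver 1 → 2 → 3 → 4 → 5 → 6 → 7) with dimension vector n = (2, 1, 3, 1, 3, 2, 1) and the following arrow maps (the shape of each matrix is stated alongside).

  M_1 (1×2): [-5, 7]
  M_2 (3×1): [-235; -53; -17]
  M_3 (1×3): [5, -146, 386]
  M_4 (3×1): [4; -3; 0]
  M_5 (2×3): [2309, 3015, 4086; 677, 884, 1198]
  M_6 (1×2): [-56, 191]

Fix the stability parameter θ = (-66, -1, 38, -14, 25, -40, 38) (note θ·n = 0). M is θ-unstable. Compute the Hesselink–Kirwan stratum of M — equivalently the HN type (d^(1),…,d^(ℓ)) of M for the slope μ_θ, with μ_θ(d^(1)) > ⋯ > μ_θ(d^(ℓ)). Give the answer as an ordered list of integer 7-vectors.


Interval decomposition of M: I[1,1], I[1,6], I[3,3]^2, I[5,5], I[5,7].
HN type (ℓ=6): μ^(1)=38; μ^(2)=25; μ^(3)=9/4; μ^(4)=-1; μ^(5)=-15/2; μ^(6)=-66

((0, 0, 2, 0, 0, 0, 1); (0, 0, 0, 0, 1, 0, 0); (0, 0, 1, 1, 1, 1, 0); (0, 1, 0, 0, 0, 0, 0); (0, 0, 0, 0, 1, 1, 0); (2, 0, 0, 0, 0, 0, 0))


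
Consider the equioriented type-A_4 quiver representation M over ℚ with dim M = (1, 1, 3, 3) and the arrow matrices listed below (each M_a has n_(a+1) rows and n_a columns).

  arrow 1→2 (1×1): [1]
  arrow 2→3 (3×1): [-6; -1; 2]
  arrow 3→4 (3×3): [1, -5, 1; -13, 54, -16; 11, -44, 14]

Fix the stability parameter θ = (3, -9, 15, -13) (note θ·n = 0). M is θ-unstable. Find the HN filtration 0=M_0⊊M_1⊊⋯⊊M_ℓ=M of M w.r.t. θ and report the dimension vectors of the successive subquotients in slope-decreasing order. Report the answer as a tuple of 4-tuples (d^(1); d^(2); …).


Barcode: M ≅ I[1,4], I[3,3], I[3,4], I[4,4]. HN layers by μ_θ (4 steps, strictly decreasing):
  μ^(1)=15; μ^(2)=1; μ^(3)=-3; μ^(4)=-13

((0, 0, 1, 0); (0, 0, 2, 2); (1, 1, 0, 0); (0, 0, 0, 1))


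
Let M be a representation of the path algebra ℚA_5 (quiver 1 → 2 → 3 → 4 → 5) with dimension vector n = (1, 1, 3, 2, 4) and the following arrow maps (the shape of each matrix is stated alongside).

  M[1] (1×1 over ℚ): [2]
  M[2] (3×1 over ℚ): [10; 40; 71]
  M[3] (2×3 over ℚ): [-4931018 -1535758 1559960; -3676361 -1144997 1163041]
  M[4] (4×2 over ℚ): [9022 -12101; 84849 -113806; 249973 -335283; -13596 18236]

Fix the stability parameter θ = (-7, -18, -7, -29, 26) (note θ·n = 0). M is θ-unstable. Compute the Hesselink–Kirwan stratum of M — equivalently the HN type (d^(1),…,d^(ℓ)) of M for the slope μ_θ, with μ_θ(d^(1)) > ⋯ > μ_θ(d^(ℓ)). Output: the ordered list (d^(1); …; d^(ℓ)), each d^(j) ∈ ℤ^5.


Via rank(M_{q-1}∘⋯∘M_p): M ≅ I[1,5], I[3,3], I[3,5], I[5,5]^2.
μ_θ-semistable layers: μ^(1)=26; μ^(2)=-7; μ^(3)=-61/4; μ^(4)=-18

((0, 0, 0, 0, 4); (0, 0, 1, 0, 0); (1, 1, 1, 1, 0); (0, 0, 1, 1, 0))


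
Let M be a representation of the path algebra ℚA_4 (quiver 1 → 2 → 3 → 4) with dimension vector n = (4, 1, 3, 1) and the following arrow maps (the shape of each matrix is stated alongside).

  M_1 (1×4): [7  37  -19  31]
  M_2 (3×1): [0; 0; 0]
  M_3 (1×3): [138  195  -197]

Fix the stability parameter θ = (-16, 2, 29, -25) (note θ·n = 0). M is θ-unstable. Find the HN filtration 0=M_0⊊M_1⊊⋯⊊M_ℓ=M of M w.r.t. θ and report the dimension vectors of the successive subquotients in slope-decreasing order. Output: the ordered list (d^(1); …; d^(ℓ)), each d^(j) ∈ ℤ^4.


Interval decomposition of M: I[1,1]^3, I[1,2], I[3,3]^2, I[3,4].
HN type (ℓ=3): μ^(1)=29; μ^(2)=2; μ^(3)=-16

((0, 0, 2, 0); (0, 1, 1, 1); (4, 0, 0, 0))


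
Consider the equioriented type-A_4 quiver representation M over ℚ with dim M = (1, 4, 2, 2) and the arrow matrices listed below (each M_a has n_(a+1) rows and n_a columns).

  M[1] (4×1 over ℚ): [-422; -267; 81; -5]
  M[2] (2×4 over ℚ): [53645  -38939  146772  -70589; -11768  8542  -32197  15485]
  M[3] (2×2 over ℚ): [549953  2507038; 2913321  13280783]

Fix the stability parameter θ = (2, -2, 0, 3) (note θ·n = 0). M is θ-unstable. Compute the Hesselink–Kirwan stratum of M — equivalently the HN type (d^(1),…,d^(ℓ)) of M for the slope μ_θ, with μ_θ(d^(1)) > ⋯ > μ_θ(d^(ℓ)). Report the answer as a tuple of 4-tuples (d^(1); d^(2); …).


Interval decomposition of M: I[1,2], I[2,2], I[2,4]^2.
HN type (ℓ=3): μ^(1)=3; μ^(2)=0; μ^(3)=-2

((0, 0, 0, 2); (1, 1, 2, 0); (0, 3, 0, 0))


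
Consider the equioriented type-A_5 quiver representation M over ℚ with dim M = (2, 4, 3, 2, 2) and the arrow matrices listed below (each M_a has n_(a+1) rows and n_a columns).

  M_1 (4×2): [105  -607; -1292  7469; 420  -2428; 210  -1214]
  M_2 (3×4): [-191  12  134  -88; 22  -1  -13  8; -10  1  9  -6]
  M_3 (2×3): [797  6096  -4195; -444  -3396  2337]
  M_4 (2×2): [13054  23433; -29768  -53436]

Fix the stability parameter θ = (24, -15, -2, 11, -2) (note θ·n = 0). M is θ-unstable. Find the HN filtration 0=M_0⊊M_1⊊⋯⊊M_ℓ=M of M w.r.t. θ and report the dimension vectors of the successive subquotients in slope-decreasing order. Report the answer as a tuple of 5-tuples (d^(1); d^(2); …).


Via rank(M_{q-1}∘⋯∘M_p): M ≅ I[1,4], I[1,5], I[2,2], I[2,3], I[5,5].
μ_θ-semistable layers: μ^(1)=11; μ^(2)=9/2; μ^(3)=7/3; μ^(4)=-2; μ^(5)=-15

((0, 0, 0, 1, 0); (0, 0, 0, 1, 1); (2, 2, 2, 0, 0); (0, 0, 1, 0, 1); (0, 2, 0, 0, 0))


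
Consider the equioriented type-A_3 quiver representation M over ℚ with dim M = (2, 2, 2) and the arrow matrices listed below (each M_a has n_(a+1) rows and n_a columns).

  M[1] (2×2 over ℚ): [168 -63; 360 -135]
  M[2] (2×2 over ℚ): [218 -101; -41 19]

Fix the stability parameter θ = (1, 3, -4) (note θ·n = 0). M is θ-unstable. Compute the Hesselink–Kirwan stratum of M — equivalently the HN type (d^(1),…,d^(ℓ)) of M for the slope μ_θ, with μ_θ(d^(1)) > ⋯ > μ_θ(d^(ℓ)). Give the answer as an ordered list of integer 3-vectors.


Barcode: M ≅ I[1,1], I[1,3], I[2,3]. HN layers by μ_θ (3 steps, strictly decreasing):
  μ^(1)=1; μ^(2)=0; μ^(3)=-1/2

((1, 0, 0); (1, 1, 1); (0, 1, 1))


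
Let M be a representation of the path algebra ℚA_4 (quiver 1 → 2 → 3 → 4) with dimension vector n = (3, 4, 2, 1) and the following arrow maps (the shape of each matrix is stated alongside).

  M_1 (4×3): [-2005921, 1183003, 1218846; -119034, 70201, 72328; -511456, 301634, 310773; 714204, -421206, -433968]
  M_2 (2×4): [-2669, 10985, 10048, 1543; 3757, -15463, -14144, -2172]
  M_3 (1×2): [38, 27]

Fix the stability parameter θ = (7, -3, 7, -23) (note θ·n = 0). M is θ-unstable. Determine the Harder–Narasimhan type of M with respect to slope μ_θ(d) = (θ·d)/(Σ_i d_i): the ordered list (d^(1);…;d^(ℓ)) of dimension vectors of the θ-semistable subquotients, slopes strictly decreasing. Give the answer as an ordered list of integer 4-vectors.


Barcode: M ≅ I[1,2]^2, I[1,4], I[2,3]. HN layers by μ_θ (3 steps, strictly decreasing):
  μ^(1)=7; μ^(2)=2; μ^(3)=-3

((0, 0, 1, 0); (2, 2, 0, 0); (1, 2, 1, 1))


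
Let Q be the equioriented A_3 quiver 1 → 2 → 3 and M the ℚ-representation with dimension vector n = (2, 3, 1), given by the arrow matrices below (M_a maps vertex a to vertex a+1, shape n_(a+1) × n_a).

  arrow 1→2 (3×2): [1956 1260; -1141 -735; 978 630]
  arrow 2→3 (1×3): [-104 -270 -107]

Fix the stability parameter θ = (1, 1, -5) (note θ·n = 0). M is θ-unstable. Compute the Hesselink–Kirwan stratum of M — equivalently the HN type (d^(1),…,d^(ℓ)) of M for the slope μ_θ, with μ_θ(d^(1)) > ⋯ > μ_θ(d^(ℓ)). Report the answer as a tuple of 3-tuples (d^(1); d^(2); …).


Via rank(M_{q-1}∘⋯∘M_p): M ≅ I[1,1], I[1,2], I[2,2], I[2,3].
μ_θ-semistable layers: μ^(1)=1; μ^(2)=-2

((2, 2, 0); (0, 1, 1))


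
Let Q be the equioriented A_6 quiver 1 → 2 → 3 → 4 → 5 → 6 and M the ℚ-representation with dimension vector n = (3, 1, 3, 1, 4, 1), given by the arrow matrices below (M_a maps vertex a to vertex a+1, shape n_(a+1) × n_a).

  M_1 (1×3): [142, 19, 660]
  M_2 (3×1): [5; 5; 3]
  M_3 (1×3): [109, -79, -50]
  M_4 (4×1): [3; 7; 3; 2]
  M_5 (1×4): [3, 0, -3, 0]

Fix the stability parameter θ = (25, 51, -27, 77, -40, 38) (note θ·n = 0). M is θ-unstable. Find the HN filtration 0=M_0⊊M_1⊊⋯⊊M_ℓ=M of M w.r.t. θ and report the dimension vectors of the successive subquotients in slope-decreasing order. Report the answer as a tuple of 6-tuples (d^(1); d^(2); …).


Interval decomposition of M: I[1,1]^2, I[1,3], I[3,3], I[3,5], I[5,5]^2, I[5,6].
HN type (ℓ=6): μ^(1)=38; μ^(2)=25; μ^(3)=37/2; μ^(4)=49/3; μ^(5)=-27; μ^(6)=-40

((0, 0, 0, 0, 0, 1); (2, 0, 0, 0, 0, 0); (0, 0, 0, 1, 1, 0); (1, 1, 1, 0, 0, 0); (0, 0, 2, 0, 0, 0); (0, 0, 0, 0, 3, 0))


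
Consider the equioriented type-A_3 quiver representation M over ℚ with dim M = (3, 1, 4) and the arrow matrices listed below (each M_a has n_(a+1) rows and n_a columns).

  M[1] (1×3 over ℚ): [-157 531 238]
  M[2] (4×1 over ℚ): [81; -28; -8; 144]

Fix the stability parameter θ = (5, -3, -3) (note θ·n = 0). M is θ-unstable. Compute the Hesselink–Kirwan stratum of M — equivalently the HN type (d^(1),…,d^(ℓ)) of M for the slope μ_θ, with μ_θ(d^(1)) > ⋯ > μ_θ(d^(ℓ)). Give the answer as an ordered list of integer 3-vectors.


Via rank(M_{q-1}∘⋯∘M_p): M ≅ I[1,1]^2, I[1,3], I[3,3]^3.
μ_θ-semistable layers: μ^(1)=5; μ^(2)=-1/3; μ^(3)=-3

((2, 0, 0); (1, 1, 1); (0, 0, 3))


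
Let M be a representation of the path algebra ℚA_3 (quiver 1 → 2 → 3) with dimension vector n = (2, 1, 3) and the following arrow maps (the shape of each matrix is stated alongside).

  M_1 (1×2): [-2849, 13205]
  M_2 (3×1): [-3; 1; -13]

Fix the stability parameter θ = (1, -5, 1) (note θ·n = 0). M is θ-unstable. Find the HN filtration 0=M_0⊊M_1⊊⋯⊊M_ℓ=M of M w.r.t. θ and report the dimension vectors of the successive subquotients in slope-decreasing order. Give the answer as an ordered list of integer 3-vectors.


Interval decomposition of M: I[1,1], I[1,3], I[3,3]^2.
HN type (ℓ=2): μ^(1)=1; μ^(2)=-2

((1, 0, 3); (1, 1, 0))


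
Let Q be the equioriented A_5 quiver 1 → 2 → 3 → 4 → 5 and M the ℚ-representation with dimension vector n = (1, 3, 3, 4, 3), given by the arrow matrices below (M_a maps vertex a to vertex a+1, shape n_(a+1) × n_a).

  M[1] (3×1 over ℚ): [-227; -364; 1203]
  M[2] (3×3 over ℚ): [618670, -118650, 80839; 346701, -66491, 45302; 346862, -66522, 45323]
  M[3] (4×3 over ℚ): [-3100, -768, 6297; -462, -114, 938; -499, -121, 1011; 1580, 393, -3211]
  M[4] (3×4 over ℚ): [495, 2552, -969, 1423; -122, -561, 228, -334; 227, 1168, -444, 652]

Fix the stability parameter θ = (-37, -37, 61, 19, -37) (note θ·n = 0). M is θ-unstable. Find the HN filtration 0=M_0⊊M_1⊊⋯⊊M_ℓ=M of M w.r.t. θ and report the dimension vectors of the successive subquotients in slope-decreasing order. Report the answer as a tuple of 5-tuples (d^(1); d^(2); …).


Barcode: M ≅ I[1,5], I[2,2], I[2,4], I[3,5], I[4,5]. HN layers by μ_θ (4 steps, strictly decreasing):
  μ^(1)=40; μ^(2)=43/3; μ^(3)=-9; μ^(4)=-37

((0, 0, 1, 1, 0); (0, 0, 2, 2, 2); (0, 0, 0, 1, 1); (1, 3, 0, 0, 0))


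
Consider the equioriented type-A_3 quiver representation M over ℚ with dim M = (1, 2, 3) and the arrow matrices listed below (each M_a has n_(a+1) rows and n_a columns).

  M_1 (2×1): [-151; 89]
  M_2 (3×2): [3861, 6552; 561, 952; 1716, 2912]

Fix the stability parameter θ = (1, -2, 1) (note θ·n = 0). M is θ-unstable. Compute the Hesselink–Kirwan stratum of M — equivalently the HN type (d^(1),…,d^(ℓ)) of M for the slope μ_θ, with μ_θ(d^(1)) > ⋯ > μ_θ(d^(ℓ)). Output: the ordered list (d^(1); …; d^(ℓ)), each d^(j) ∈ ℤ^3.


Barcode: M ≅ I[1,3], I[2,2], I[3,3]^2. HN layers by μ_θ (3 steps, strictly decreasing):
  μ^(1)=1; μ^(2)=-1/2; μ^(3)=-2

((0, 0, 3); (1, 1, 0); (0, 1, 0))


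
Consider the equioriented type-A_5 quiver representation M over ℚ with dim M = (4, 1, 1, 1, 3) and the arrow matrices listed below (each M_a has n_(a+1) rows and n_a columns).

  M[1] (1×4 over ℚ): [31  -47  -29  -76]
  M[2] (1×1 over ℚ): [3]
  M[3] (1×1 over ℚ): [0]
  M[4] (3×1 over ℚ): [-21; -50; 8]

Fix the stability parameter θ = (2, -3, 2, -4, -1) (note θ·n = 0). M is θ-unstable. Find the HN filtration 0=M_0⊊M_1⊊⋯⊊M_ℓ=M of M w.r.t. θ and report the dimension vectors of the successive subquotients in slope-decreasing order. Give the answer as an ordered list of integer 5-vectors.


Barcode: M ≅ I[1,1]^3, I[1,3], I[4,5], I[5,5]^2. HN layers by μ_θ (4 steps, strictly decreasing):
  μ^(1)=2; μ^(2)=-1/2; μ^(3)=-1; μ^(4)=-4

((3, 0, 1, 0, 0); (1, 1, 0, 0, 0); (0, 0, 0, 0, 3); (0, 0, 0, 1, 0))


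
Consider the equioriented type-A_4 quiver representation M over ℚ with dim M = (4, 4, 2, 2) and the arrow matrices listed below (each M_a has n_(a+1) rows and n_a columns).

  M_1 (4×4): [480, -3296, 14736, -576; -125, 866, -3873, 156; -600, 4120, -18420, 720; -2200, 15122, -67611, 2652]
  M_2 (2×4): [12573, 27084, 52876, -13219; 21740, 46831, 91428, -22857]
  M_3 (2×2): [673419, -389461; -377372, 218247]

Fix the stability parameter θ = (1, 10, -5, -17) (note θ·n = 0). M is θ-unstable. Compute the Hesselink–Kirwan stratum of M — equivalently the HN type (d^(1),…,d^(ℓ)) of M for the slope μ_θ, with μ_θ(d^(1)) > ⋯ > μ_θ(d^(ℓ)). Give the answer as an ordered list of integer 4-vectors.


Interval decomposition of M: I[1,1]^2, I[1,4]^2, I[2,2]^2.
HN type (ℓ=3): μ^(1)=10; μ^(2)=1; μ^(3)=-11/4

((0, 2, 0, 0); (2, 0, 0, 0); (2, 2, 2, 2))


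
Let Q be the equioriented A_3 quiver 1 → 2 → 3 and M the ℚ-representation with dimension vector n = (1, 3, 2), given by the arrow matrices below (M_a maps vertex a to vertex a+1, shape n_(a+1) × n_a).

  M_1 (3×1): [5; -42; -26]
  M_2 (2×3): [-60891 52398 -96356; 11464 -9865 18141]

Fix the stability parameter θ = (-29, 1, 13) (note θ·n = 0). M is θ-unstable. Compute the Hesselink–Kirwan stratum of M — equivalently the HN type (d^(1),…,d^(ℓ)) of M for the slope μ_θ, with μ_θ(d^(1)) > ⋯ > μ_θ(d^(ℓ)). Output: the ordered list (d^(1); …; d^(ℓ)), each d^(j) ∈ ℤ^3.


Barcode: M ≅ I[1,3], I[2,2], I[2,3]. HN layers by μ_θ (3 steps, strictly decreasing):
  μ^(1)=13; μ^(2)=1; μ^(3)=-29

((0, 0, 2); (0, 3, 0); (1, 0, 0))


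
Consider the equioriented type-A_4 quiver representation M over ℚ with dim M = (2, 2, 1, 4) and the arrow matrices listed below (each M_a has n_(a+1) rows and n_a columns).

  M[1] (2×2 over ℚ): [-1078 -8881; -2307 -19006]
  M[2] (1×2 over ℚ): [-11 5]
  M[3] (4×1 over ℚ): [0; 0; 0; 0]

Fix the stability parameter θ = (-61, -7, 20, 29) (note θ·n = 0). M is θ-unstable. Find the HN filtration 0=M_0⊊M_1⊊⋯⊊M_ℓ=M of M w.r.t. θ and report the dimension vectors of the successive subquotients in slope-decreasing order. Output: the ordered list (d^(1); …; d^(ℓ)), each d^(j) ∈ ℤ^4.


Interval decomposition of M: I[1,2], I[1,3], I[4,4]^4.
HN type (ℓ=4): μ^(1)=29; μ^(2)=20; μ^(3)=-7; μ^(4)=-61

((0, 0, 0, 4); (0, 0, 1, 0); (0, 2, 0, 0); (2, 0, 0, 0))


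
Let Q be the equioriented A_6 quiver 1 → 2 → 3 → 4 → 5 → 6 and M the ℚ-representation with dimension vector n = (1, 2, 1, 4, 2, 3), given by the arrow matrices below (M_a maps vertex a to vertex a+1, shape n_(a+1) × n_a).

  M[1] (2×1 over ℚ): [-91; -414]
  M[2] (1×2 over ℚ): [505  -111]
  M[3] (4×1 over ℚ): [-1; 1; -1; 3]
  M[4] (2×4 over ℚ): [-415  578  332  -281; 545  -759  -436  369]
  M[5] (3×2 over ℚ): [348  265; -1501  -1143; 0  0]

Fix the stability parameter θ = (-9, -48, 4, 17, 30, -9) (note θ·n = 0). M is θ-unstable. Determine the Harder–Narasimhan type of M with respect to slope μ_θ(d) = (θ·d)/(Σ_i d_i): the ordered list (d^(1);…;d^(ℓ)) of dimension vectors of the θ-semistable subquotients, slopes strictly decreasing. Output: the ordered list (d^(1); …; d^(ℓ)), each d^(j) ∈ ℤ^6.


Barcode: M ≅ I[1,6], I[2,2], I[4,4]^2, I[4,6], I[6,6]. HN layers by μ_θ (6 steps, strictly decreasing):
  μ^(1)=17; μ^(2)=38/3; μ^(3)=4; μ^(4)=-9; μ^(5)=-57/2; μ^(6)=-48

((0, 0, 0, 2, 0, 0); (0, 0, 0, 2, 2, 2); (0, 0, 1, 0, 0, 0); (0, 0, 0, 0, 0, 1); (1, 1, 0, 0, 0, 0); (0, 1, 0, 0, 0, 0))


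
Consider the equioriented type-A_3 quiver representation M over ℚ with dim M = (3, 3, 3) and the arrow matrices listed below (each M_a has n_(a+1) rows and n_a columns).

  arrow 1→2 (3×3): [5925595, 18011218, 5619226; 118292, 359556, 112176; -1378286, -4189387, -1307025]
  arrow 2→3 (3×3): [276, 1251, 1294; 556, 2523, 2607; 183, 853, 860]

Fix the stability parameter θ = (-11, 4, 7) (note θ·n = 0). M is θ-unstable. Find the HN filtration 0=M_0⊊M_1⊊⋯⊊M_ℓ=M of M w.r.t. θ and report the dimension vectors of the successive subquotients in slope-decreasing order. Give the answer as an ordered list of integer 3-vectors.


Via rank(M_{q-1}∘⋯∘M_p): M ≅ I[1,3]^3.
μ_θ-semistable layers: μ^(1)=7; μ^(2)=4; μ^(3)=-11

((0, 0, 3); (0, 3, 0); (3, 0, 0))


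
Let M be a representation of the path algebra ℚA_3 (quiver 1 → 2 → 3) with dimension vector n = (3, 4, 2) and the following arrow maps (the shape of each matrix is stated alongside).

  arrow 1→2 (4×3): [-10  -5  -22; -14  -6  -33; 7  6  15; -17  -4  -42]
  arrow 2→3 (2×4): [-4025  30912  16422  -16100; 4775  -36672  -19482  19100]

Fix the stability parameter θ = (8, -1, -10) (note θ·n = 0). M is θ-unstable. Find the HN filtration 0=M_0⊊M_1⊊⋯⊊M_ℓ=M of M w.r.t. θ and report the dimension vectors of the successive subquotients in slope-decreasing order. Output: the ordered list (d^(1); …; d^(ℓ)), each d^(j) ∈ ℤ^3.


Barcode: M ≅ I[1,2]^2, I[1,3], I[2,2], I[3,3]. HN layers by μ_θ (3 steps, strictly decreasing):
  μ^(1)=7/2; μ^(2)=-1; μ^(3)=-10

((2, 2, 0); (1, 2, 1); (0, 0, 1))


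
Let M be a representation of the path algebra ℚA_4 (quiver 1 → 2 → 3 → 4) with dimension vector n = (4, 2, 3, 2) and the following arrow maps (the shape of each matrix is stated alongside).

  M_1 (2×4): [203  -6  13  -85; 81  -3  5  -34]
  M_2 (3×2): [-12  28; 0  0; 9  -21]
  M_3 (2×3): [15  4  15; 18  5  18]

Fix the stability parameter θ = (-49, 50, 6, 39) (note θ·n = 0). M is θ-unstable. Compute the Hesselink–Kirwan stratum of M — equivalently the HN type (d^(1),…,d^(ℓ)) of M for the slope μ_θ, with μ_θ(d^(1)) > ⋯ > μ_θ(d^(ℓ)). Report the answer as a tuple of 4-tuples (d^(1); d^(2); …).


Via rank(M_{q-1}∘⋯∘M_p): M ≅ I[1,1]^2, I[1,2], I[1,4], I[3,3], I[3,4].
μ_θ-semistable layers: μ^(1)=50; μ^(2)=39; μ^(3)=28; μ^(4)=6; μ^(5)=-49

((0, 1, 0, 0); (0, 0, 0, 2); (0, 1, 1, 0); (0, 0, 2, 0); (4, 0, 0, 0))


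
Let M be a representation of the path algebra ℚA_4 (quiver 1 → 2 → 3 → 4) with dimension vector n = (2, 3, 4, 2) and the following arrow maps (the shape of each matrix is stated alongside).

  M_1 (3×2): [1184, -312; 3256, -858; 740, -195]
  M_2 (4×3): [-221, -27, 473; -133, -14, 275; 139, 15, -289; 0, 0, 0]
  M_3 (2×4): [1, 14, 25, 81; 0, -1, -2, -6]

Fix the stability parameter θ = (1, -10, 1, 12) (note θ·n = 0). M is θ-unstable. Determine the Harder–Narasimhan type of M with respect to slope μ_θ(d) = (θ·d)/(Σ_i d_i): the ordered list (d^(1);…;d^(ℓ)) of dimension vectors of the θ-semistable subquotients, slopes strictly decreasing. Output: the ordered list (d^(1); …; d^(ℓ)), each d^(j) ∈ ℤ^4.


Interval decomposition of M: I[1,1], I[1,4], I[2,3], I[2,4], I[3,3].
HN type (ℓ=4): μ^(1)=12; μ^(2)=1; μ^(3)=-9/2; μ^(4)=-10

((0, 0, 0, 2); (1, 0, 4, 0); (1, 1, 0, 0); (0, 2, 0, 0))


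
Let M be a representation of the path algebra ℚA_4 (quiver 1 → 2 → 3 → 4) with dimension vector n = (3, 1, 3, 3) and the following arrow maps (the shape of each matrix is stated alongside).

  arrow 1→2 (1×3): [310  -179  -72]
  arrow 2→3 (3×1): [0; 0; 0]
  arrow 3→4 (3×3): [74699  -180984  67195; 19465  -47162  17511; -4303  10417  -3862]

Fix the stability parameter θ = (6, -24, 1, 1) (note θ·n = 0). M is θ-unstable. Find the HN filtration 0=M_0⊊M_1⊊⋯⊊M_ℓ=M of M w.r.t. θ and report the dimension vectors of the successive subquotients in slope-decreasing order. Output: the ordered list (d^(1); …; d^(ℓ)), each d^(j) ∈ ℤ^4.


Via rank(M_{q-1}∘⋯∘M_p): M ≅ I[1,1]^2, I[1,2], I[3,3], I[3,4]^2, I[4,4].
μ_θ-semistable layers: μ^(1)=6; μ^(2)=1; μ^(3)=-9

((2, 0, 0, 0); (0, 0, 3, 3); (1, 1, 0, 0))


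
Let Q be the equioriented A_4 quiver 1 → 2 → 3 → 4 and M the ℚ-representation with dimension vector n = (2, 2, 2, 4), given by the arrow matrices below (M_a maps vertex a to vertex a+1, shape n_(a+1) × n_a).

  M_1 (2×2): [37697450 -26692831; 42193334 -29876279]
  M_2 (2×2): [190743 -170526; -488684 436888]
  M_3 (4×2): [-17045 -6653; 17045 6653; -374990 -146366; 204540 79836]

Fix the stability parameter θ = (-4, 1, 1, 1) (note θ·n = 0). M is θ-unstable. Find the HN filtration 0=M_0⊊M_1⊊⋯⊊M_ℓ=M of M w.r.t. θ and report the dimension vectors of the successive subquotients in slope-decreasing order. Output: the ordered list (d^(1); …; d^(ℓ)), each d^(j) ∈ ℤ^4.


Via rank(M_{q-1}∘⋯∘M_p): M ≅ I[1,2], I[1,4], I[3,3], I[4,4]^3.
μ_θ-semistable layers: μ^(1)=1; μ^(2)=-4

((0, 2, 2, 4); (2, 0, 0, 0))


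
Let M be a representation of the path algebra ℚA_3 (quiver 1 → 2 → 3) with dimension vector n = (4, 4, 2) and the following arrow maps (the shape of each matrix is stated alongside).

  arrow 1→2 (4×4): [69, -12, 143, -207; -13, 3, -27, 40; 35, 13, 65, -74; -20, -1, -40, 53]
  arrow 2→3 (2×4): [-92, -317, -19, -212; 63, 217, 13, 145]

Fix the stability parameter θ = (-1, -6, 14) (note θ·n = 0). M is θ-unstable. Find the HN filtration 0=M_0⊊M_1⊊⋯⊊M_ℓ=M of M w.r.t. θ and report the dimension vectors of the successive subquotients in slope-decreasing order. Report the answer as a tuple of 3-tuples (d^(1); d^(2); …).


Interval decomposition of M: I[1,1], I[1,2], I[1,3]^2, I[2,2].
HN type (ℓ=4): μ^(1)=14; μ^(2)=-1; μ^(3)=-7/2; μ^(4)=-6

((0, 0, 2); (1, 0, 0); (3, 3, 0); (0, 1, 0))


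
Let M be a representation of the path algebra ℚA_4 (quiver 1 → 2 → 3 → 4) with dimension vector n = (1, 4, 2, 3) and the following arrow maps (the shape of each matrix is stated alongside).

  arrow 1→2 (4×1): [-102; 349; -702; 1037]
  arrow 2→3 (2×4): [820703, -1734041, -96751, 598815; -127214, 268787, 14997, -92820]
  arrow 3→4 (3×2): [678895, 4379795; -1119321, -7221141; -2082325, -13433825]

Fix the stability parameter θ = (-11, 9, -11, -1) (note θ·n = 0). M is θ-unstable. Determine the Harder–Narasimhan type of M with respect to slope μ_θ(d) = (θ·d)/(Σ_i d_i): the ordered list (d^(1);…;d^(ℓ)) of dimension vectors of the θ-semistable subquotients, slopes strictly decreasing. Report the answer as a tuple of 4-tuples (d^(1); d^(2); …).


Via rank(M_{q-1}∘⋯∘M_p): M ≅ I[1,4], I[2,2]^2, I[2,3], I[4,4]^2.
μ_θ-semistable layers: μ^(1)=9; μ^(2)=-1; μ^(3)=-11

((0, 2, 0, 0); (0, 2, 2, 3); (1, 0, 0, 0))


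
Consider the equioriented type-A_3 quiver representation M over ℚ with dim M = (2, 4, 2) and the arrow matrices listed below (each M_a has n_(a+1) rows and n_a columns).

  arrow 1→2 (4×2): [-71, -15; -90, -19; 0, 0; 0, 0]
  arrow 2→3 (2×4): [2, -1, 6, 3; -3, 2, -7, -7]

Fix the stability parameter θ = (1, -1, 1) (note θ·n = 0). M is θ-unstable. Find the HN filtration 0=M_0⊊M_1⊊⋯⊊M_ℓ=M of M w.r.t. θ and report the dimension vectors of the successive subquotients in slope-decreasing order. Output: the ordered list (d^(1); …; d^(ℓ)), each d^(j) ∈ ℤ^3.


Via rank(M_{q-1}∘⋯∘M_p): M ≅ I[1,3]^2, I[2,2]^2.
μ_θ-semistable layers: μ^(1)=1; μ^(2)=0; μ^(3)=-1

((0, 0, 2); (2, 2, 0); (0, 2, 0))


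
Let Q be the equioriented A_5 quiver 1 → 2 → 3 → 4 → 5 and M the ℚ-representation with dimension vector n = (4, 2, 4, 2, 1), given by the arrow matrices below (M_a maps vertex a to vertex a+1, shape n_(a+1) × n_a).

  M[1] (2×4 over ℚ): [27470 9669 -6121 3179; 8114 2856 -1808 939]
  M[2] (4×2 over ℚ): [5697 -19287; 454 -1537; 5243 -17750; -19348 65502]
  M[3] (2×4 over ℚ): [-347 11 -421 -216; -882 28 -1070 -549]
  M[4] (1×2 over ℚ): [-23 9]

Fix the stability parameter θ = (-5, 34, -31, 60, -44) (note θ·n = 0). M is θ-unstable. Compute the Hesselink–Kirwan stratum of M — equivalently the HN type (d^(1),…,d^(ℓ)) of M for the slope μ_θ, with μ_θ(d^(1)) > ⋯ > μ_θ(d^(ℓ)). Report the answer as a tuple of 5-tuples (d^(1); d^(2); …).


Barcode: M ≅ I[1,1]^2, I[1,3]^2, I[3,4], I[3,5]. HN layers by μ_θ (5 steps, strictly decreasing):
  μ^(1)=60; μ^(2)=8; μ^(3)=3/2; μ^(4)=-5; μ^(5)=-31

((0, 0, 0, 1, 0); (0, 0, 0, 1, 1); (0, 2, 2, 0, 0); (4, 0, 0, 0, 0); (0, 0, 2, 0, 0))


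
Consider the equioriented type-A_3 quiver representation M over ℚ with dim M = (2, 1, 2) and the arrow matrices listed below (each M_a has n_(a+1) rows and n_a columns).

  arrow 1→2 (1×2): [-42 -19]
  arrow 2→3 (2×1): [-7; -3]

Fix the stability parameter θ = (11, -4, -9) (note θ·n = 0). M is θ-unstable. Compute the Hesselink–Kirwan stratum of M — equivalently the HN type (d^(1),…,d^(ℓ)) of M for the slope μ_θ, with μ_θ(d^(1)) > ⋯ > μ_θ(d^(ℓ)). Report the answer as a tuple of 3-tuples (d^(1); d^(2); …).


Barcode: M ≅ I[1,1], I[1,3], I[3,3]. HN layers by μ_θ (3 steps, strictly decreasing):
  μ^(1)=11; μ^(2)=-2/3; μ^(3)=-9

((1, 0, 0); (1, 1, 1); (0, 0, 1))


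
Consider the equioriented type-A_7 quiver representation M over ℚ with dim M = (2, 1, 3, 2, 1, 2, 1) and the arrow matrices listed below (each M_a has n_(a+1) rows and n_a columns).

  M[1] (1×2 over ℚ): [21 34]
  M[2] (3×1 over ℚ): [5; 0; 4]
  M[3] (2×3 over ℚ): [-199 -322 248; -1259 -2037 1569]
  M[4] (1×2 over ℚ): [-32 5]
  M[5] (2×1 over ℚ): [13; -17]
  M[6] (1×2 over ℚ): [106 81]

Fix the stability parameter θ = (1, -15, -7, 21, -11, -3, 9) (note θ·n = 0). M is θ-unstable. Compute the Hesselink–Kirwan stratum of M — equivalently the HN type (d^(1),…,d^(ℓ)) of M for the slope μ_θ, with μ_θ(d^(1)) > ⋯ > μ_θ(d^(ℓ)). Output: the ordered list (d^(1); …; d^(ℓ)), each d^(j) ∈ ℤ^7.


Interval decomposition of M: I[1,1], I[1,7], I[3,3], I[3,4], I[6,6].
HN type (ℓ=6): μ^(1)=21; μ^(2)=9; μ^(3)=7/3; μ^(4)=1; μ^(5)=-3; μ^(6)=-7

((0, 0, 0, 1, 0, 0, 0); (0, 0, 0, 0, 0, 0, 1); (0, 0, 0, 1, 1, 1, 0); (1, 0, 0, 0, 0, 0, 0); (0, 0, 0, 0, 0, 1, 0); (1, 1, 3, 0, 0, 0, 0))


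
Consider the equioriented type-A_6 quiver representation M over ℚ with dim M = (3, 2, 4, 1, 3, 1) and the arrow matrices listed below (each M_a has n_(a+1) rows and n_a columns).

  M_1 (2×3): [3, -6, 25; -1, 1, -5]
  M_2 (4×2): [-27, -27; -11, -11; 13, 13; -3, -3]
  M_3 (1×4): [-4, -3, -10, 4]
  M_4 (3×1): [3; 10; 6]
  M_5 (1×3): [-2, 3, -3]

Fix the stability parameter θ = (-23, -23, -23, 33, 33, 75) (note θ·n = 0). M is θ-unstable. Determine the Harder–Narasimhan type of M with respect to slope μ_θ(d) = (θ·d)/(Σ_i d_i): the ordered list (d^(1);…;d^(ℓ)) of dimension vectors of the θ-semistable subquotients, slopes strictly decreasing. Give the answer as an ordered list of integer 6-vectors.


Barcode: M ≅ I[1,1], I[1,2], I[1,6], I[3,3]^3, I[5,5]^2. HN layers by μ_θ (3 steps, strictly decreasing):
  μ^(1)=75; μ^(2)=33; μ^(3)=-23

((0, 0, 0, 0, 0, 1); (0, 0, 0, 1, 3, 0); (3, 2, 4, 0, 0, 0))
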